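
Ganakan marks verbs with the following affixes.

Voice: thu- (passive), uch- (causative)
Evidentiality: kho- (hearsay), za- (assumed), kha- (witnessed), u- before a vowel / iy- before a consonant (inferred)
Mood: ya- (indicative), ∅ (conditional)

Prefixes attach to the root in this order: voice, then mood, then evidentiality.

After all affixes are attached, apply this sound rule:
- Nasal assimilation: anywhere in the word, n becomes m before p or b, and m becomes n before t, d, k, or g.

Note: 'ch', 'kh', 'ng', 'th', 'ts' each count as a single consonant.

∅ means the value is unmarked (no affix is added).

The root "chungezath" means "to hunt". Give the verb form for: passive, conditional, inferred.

Attach voice passive thu- → thuchungezath.
mood = conditional: zero marking, form stays thuchungezath.
Attach evidentiality inferred iy- (before consonant 'th') → iythuchungezath.
Nasal assimilation: no change.

iythuchungezath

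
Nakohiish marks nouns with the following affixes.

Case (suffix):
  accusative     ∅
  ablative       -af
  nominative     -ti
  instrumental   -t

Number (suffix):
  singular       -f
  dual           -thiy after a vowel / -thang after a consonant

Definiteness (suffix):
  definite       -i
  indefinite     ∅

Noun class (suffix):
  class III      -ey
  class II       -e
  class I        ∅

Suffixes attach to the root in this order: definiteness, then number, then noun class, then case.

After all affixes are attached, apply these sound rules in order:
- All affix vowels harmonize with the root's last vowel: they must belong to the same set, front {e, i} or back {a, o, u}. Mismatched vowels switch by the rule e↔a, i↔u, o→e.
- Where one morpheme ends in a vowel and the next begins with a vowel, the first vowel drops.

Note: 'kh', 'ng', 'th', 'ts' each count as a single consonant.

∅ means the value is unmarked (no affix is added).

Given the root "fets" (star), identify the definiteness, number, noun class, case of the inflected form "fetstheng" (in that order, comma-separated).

indefinite, dual, class I, accusative

Segment: fets-thang.
definiteness: ∅ → indefinite.
number: -thiy/thang → dual.
noun class: ∅ → class I.
case: ∅ → accusative.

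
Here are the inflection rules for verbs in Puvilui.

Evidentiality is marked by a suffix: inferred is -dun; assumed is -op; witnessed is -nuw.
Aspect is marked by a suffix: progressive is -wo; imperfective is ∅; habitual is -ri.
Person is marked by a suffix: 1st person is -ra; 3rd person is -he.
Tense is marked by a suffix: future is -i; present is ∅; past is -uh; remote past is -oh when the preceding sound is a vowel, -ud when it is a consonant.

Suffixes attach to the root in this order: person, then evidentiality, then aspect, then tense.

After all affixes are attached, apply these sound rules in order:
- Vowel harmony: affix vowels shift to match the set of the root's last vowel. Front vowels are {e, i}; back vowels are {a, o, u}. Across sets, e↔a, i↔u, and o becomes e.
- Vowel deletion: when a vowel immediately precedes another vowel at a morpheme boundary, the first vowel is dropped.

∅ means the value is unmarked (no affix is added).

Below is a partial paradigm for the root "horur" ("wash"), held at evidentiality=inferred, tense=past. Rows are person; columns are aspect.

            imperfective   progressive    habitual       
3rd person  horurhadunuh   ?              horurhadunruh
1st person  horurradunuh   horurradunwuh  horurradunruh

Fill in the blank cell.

Attach person 3rd person -he → horurhe.
Attach evidentiality inferred -dun → horurhedun.
Attach aspect progressive -wo → horurhedunwo.
Attach tense past -uh → horurhedunwouh.
Apply vowel harmony: horurhedunwouh → horurhadunwouh.
Apply vowel deletion: horurhadunwouh → horurhadunwuh.

horurhadunwuh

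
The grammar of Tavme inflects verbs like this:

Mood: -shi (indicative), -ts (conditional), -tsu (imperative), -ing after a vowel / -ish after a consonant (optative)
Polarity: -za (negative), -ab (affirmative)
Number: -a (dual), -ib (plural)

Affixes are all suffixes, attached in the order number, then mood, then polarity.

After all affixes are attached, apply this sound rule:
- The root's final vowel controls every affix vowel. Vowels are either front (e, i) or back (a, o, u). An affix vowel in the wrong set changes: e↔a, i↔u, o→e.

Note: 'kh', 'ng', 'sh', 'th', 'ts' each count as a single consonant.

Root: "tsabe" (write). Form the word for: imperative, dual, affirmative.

tsabeetsieb

Attach number dual -a → tsabea.
Attach mood imperative -tsu → tsabeatsu.
Attach polarity affirmative -ab → tsabeatsuab.
Apply vowel harmony: tsabeatsuab → tsabeetsieb.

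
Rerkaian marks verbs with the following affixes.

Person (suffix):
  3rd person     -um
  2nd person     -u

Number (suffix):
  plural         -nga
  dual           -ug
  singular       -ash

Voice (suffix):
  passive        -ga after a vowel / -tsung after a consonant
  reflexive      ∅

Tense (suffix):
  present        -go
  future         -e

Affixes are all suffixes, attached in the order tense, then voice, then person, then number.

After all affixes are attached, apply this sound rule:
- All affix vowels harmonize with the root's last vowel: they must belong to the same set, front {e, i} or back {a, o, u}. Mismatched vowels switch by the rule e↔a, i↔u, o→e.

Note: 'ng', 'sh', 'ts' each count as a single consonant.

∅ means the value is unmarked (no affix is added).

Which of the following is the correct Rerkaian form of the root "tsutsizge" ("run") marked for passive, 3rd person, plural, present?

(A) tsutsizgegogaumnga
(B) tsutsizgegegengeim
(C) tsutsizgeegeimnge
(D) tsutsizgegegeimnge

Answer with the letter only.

D

Attach tense present -go → tsutsizgego.
Attach voice passive -ga (after vowel 'o') → tsutsizgegoga.
Attach person 3rd person -um → tsutsizgegogaum.
Attach number plural -nga → tsutsizgegogaumnga.
Apply vowel harmony: tsutsizgegogaumnga → tsutsizgegegeimnge.
So the correct form is tsutsizgegegeimnge, option (D).
(A) tsutsizgegogaumnga is wrong: it fails to apply the sound rule(s).
(C) tsutsizgeegeimnge is wrong: it uses future instead of present for tense.
(B) tsutsizgegegengeim is wrong: it has the affixes in the wrong order.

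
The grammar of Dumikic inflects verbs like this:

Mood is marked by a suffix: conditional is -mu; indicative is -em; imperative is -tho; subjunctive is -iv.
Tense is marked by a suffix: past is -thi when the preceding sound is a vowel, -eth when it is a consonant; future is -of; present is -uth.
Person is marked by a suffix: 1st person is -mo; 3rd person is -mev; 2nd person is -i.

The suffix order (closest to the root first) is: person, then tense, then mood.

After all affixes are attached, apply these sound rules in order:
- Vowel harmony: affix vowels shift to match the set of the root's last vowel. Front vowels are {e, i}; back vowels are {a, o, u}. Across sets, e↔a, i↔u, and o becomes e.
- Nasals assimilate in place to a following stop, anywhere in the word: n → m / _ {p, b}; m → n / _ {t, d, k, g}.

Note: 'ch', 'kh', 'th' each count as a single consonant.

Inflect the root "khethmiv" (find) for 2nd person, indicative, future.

khethmiviefem

Attach person 2nd person -i → khethmivi.
Attach tense future -of → khethmiviof.
Attach mood indicative -em → khethmiviofem.
Apply vowel harmony: khethmiviofem → khethmiviefem.
Nasal assimilation: no change.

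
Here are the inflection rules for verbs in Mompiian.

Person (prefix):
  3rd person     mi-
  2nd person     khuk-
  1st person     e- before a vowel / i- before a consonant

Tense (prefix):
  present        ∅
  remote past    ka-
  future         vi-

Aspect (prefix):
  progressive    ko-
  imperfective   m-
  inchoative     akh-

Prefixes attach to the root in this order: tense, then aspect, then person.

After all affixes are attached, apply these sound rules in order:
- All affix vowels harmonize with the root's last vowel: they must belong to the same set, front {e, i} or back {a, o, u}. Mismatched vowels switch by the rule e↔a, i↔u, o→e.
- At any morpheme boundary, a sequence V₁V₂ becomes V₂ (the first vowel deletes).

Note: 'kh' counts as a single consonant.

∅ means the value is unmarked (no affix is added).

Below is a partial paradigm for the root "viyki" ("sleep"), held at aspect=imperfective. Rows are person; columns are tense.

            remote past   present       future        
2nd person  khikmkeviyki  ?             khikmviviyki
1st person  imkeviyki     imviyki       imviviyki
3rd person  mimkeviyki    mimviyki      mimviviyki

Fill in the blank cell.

tense = present: zero marking, form stays viyki.
Attach aspect imperfective m- → mviyki.
Attach person 2nd person khuk- → khukmviyki.
Apply vowel harmony: khukmviyki → khikmviyki.
Vowel deletion: no change.

khikmviyki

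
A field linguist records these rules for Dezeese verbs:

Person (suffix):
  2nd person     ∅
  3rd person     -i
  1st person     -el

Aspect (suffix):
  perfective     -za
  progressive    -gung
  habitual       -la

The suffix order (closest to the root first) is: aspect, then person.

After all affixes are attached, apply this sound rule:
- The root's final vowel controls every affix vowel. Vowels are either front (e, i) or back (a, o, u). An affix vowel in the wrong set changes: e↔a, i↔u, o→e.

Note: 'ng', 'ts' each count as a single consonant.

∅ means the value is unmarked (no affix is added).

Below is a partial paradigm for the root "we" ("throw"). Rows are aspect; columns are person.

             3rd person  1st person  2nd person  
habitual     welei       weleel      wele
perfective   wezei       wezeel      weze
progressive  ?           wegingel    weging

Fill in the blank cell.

Attach aspect progressive -gung → wegung.
Attach person 3rd person -i → wegungi.
Apply vowel harmony: wegungi → wegingi.

wegingi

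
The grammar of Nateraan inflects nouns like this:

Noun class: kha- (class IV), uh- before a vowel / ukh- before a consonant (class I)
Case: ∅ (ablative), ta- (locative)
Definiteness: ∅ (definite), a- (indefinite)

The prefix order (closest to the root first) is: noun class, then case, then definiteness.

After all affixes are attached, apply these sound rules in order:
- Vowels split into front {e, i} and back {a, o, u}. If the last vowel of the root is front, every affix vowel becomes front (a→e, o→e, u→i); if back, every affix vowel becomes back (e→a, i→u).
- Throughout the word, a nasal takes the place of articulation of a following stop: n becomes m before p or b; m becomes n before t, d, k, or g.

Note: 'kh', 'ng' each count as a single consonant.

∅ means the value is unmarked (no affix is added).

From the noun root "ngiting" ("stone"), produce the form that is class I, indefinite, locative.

eteikhngiting

Attach noun class class I ukh- (before consonant 'ng') → ukhngiting.
Attach case locative ta- → taukhngiting.
Attach definiteness indefinite a- → ataukhngiting.
Apply vowel harmony: ataukhngiting → eteikhngiting.
Nasal assimilation: no change.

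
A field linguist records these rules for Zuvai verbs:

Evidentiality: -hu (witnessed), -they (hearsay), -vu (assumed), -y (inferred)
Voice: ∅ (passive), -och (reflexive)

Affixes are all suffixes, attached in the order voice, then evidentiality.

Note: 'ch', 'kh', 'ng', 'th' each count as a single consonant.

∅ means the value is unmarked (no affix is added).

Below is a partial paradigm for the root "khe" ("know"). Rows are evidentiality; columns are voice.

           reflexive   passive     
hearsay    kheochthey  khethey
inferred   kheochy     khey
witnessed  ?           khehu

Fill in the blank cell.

Attach voice reflexive -och → kheoch.
Attach evidentiality witnessed -hu → kheochhu.

kheochhu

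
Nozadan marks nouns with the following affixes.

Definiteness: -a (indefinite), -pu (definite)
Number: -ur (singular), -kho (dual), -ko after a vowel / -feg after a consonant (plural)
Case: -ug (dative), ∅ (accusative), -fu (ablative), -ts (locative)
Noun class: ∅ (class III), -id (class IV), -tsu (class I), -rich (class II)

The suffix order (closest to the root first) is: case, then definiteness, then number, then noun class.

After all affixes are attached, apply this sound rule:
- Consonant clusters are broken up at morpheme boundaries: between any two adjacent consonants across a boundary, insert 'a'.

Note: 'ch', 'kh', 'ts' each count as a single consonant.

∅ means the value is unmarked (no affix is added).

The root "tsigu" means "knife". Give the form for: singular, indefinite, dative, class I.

tsiguugauratsu

Attach case dative -ug → tsiguug.
Attach definiteness indefinite -a → tsiguuga.
Attach number singular -ur → tsiguugaur.
Attach noun class class I -tsu → tsiguugaurtsu.
Apply epenthesis: tsiguugaurtsu → tsiguugauratsu.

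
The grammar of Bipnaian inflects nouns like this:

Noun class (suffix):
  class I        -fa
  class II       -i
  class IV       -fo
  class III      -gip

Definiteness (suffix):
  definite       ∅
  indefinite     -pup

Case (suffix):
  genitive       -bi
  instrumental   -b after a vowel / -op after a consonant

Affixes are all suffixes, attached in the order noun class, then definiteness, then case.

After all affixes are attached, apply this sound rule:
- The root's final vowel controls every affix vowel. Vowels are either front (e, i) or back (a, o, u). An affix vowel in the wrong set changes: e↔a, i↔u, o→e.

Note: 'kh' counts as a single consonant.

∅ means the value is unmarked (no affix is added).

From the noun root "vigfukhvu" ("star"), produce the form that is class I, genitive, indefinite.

Attach noun class class I -fa → vigfukhvufa.
Attach definiteness indefinite -pup → vigfukhvufapup.
Attach case genitive -bi → vigfukhvufapupbi.
Apply vowel harmony: vigfukhvufapupbi → vigfukhvufapupbu.

vigfukhvufapupbu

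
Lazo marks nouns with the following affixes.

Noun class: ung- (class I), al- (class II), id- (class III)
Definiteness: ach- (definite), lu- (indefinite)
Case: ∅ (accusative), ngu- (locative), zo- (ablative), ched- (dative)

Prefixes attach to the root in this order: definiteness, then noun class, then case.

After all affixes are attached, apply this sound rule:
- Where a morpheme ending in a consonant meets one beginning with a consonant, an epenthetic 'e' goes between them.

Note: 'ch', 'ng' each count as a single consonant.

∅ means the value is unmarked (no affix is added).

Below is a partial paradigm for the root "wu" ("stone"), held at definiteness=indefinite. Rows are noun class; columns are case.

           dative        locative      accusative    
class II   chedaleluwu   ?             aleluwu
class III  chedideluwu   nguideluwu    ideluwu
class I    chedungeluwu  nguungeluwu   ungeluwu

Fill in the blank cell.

Attach definiteness indefinite lu- → luwu.
Attach noun class class II al- → alluwu.
Attach case locative ngu- → ngualluwu.
Apply epenthesis: ngualluwu → ngualeluwu.

ngualeluwu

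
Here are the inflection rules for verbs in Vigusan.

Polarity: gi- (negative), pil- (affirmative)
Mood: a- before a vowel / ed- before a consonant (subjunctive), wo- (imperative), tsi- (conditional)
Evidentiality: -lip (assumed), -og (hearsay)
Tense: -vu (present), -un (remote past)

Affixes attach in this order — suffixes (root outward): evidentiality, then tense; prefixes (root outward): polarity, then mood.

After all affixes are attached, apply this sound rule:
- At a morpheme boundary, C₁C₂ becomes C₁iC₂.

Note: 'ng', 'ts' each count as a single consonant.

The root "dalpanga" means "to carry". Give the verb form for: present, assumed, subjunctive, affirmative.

Attach evidentiality assumed -lip → dalpangalip.
Attach polarity affirmative pil- → pildalpangalip.
Attach mood subjunctive ed- (before consonant 'p') → edpildalpangalip.
Attach tense present -vu → edpildalpangalipvu.
Apply epenthesis: edpildalpangalipvu → edipilidalpangalipivu.

edipilidalpangalipivu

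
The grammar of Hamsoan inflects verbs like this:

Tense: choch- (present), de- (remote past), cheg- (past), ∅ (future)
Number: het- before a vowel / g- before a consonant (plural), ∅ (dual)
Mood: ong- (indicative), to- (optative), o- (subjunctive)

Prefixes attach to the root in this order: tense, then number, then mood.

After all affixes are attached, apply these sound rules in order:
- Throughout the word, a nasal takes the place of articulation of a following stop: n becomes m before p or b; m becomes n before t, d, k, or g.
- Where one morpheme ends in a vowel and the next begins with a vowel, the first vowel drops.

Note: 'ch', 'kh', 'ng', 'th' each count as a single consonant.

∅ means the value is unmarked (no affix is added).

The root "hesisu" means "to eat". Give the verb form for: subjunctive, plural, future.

tense = future: zero marking, form stays hesisu.
Attach number plural g- (before consonant 'h') → ghesisu.
Attach mood subjunctive o- → oghesisu.
Nasal assimilation: no change.
Vowel deletion: no change.

oghesisu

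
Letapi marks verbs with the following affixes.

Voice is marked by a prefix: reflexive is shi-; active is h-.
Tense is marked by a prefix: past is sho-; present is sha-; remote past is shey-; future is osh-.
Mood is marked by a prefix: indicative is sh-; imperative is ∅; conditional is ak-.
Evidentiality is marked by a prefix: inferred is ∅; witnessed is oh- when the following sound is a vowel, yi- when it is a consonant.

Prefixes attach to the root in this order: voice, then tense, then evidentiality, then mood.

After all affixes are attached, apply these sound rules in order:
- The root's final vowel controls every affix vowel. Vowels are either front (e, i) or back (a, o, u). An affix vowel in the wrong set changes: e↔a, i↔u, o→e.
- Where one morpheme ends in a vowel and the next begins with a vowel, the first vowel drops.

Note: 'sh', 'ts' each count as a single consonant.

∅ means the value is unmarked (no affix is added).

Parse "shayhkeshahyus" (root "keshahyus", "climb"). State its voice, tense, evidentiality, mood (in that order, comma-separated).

Segment: shey-h-keshahyus.
voice: h- → active.
tense: shey- → remote past.
evidentiality: ∅ → inferred.
mood: ∅ → imperative.

active, remote past, inferred, imperative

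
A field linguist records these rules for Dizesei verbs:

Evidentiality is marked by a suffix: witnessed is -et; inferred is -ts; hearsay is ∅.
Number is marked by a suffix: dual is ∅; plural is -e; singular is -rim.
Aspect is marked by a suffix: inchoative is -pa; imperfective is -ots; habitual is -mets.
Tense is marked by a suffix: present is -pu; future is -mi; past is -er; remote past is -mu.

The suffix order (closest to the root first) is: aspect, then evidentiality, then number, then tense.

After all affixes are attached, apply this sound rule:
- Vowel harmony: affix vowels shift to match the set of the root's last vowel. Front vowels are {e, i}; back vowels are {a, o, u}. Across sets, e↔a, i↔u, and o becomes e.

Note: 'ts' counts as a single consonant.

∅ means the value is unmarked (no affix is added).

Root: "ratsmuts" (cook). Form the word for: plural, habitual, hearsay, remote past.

ratsmutsmatsamu

Attach aspect habitual -mets → ratsmutsmets.
evidentiality = hearsay: zero marking, form stays ratsmutsmets.
Attach number plural -e → ratsmutsmetse.
Attach tense remote past -mu → ratsmutsmetsemu.
Apply vowel harmony: ratsmutsmetsemu → ratsmutsmatsamu.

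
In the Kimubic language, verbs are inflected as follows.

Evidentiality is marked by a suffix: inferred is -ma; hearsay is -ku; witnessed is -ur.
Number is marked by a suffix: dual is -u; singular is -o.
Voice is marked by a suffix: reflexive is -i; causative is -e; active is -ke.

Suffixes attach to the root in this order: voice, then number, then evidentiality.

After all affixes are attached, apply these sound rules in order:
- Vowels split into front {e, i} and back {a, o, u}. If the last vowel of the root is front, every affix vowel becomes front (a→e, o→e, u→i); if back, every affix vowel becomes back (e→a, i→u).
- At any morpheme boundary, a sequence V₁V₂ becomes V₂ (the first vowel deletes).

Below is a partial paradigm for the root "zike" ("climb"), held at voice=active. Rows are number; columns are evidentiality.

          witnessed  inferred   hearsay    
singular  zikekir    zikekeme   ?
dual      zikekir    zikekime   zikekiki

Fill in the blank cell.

zikekeki

Attach voice active -ke → zikeke.
Attach number singular -o → zikekeo.
Attach evidentiality hearsay -ku → zikekeoku.
Apply vowel harmony: zikekeoku → zikekeeki.
Apply vowel deletion: zikekeeki → zikekeki.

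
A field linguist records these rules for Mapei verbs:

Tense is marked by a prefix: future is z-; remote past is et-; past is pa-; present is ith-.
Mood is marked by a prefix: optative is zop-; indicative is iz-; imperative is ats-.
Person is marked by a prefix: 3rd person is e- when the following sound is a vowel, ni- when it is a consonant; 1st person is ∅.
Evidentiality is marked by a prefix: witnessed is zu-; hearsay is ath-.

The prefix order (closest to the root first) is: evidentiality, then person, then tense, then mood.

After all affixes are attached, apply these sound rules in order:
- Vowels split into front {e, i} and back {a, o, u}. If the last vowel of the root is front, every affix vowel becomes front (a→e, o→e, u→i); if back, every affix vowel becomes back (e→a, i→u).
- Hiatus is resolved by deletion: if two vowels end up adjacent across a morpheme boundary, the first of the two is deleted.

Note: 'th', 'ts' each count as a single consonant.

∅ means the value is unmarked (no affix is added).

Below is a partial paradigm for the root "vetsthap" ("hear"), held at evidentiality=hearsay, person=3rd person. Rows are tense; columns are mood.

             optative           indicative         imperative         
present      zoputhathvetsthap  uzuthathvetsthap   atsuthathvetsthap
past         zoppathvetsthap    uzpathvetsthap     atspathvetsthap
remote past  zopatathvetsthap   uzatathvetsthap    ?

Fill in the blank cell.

atsatathvetsthap

Attach evidentiality hearsay ath- → athvetsthap.
Attach person 3rd person e- (before vowel 'a') → eathvetsthap.
Attach tense remote past et- → eteathvetsthap.
Attach mood imperative ats- → atseteathvetsthap.
Apply vowel harmony: atseteathvetsthap → atsataathvetsthap.
Apply vowel deletion: atsataathvetsthap → atsatathvetsthap.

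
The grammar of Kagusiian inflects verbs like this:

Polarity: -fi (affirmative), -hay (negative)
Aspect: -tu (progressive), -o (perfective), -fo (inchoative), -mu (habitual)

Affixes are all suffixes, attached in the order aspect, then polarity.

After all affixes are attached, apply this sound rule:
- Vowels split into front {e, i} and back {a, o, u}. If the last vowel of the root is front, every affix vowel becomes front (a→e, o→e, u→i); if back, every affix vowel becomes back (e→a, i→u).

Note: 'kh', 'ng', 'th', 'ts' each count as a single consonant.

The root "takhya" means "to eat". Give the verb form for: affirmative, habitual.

Attach aspect habitual -mu → takhyamu.
Attach polarity affirmative -fi → takhyamufi.
Apply vowel harmony: takhyamufi → takhyamufu.

takhyamufu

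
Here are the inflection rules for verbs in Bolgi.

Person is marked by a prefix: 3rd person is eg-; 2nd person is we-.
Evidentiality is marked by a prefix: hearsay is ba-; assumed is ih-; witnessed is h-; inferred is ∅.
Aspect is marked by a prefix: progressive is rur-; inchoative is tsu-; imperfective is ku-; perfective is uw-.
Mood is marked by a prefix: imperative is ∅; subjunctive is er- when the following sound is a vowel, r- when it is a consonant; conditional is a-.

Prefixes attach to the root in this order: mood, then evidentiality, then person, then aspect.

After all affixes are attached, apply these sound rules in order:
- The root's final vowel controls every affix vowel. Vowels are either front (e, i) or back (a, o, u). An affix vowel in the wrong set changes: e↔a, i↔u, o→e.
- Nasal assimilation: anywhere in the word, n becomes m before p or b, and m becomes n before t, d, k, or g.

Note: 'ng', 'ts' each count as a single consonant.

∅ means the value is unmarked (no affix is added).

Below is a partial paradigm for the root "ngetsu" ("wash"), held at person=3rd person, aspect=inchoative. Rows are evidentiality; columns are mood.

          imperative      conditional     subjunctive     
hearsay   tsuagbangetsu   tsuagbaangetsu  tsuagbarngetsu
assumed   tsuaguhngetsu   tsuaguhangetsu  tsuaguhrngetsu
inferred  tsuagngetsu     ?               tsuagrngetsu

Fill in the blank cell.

tsuagangetsu

Attach mood conditional a- → angetsu.
evidentiality = inferred: zero marking, form stays angetsu.
Attach person 3rd person eg- → egangetsu.
Attach aspect inchoative tsu- → tsuegangetsu.
Apply vowel harmony: tsuegangetsu → tsuagangetsu.
Nasal assimilation: no change.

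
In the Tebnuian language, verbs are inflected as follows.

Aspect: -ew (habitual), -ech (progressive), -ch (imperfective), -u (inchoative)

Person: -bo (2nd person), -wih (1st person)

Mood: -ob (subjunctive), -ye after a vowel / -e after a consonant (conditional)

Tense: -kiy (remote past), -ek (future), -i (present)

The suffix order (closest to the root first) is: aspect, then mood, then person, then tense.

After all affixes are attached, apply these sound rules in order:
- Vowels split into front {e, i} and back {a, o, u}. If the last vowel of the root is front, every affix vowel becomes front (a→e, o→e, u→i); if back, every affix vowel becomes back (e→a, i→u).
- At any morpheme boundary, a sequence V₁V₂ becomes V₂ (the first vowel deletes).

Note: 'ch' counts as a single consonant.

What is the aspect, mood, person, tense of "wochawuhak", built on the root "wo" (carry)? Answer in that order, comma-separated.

Segment: wo-ch-e-wih-ek.
aspect: -ch → imperfective.
mood: -ye/e → conditional.
person: -wih → 1st person.
tense: -ek → future.

imperfective, conditional, 1st person, future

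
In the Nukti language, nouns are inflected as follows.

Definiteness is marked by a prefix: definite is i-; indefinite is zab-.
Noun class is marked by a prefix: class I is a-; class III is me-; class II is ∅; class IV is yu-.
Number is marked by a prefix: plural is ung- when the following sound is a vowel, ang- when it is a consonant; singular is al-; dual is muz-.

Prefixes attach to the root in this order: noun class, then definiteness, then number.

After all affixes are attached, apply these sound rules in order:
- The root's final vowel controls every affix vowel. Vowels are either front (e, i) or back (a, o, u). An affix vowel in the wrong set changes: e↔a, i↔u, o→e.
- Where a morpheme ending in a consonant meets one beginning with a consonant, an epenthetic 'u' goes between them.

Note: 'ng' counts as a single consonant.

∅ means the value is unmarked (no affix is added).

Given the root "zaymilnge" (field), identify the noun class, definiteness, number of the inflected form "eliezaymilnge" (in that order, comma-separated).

class I, definite, singular

Segment: al-i-a-zaymilnge.
noun class: a- → class I.
definiteness: i- → definite.
number: al- → singular.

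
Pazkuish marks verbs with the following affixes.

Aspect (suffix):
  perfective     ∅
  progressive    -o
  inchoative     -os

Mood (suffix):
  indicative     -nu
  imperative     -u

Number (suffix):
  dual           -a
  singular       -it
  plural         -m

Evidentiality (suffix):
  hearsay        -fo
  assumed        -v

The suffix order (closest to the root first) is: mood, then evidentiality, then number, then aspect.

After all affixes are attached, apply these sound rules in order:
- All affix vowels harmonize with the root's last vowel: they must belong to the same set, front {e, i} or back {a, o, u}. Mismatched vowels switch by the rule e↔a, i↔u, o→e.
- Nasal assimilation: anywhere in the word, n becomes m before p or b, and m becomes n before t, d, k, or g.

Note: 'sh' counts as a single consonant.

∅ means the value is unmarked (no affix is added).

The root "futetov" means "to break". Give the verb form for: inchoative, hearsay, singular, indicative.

Attach mood indicative -nu → futetovnu.
Attach evidentiality hearsay -fo → futetovnufo.
Attach number singular -it → futetovnufoit.
Attach aspect inchoative -os → futetovnufoitos.
Apply vowel harmony: futetovnufoitos → futetovnufoutos.
Nasal assimilation: no change.

futetovnufoutos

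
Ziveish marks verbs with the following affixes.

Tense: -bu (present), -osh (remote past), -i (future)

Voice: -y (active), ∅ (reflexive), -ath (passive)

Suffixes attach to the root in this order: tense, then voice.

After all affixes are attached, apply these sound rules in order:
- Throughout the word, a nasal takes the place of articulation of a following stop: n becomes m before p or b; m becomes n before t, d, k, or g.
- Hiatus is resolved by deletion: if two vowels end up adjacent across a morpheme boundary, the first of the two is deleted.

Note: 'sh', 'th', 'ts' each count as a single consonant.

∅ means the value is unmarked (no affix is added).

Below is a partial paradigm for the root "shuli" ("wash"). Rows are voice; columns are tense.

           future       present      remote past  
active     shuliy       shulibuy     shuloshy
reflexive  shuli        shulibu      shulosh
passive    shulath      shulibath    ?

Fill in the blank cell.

shuloshath

Attach tense remote past -osh → shuliosh.
Attach voice passive -ath → shulioshath.
Nasal assimilation: no change.
Apply vowel deletion: shulioshath → shuloshath.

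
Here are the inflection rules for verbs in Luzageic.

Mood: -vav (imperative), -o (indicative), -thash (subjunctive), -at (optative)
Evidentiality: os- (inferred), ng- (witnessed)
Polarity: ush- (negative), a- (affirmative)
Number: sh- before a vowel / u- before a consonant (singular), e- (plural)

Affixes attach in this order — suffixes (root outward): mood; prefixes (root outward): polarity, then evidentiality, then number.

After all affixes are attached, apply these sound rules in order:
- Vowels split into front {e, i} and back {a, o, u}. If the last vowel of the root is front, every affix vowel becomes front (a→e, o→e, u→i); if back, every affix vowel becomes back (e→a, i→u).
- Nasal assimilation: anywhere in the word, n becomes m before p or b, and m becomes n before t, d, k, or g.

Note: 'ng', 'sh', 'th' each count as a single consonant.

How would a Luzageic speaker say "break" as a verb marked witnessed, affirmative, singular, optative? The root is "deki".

ingedekiet

Attach polarity affirmative a- → adeki.
Attach evidentiality witnessed ng- → ngadeki.
Attach number singular u- (before consonant 'ng') → ungadeki.
Attach mood optative -at → ungadekiat.
Apply vowel harmony: ungadekiat → ingedekiet.
Nasal assimilation: no change.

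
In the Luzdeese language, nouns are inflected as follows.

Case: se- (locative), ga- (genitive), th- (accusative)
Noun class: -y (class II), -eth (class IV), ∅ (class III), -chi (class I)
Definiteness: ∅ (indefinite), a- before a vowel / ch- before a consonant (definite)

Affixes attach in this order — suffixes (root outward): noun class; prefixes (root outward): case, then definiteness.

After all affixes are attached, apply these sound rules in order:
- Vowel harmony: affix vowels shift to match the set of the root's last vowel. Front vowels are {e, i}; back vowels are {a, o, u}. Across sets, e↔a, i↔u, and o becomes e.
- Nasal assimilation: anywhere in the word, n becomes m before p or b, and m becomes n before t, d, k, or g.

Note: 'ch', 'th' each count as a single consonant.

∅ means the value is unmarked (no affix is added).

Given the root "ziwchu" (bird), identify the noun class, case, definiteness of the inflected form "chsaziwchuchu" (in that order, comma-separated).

Segment: ch-se-ziwchu-chi.
noun class: -chi → class I.
case: se- → locative.
definiteness: a/ch- → definite.

class I, locative, definite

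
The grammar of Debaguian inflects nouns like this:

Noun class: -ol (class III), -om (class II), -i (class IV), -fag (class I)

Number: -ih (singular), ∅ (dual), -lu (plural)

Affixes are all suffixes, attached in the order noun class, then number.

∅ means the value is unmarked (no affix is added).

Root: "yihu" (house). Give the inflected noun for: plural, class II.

yihuomlu

Attach noun class class II -om → yihuom.
Attach number plural -lu → yihuomlu.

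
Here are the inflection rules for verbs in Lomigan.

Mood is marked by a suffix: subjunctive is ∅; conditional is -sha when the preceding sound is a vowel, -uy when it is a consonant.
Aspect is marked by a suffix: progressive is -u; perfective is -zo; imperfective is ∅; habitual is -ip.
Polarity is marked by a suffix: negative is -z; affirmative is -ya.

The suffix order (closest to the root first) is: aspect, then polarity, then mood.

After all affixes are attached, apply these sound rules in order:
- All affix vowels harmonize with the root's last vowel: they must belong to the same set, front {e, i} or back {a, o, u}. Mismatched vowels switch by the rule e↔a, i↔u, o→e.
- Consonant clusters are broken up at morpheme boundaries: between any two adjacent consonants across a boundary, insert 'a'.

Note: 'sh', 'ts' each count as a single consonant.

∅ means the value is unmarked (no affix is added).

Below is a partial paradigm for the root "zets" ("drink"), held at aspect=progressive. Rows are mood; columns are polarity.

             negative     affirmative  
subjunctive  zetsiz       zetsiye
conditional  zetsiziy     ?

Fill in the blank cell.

Attach aspect progressive -u → zetsu.
Attach polarity affirmative -ya → zetsuya.
Attach mood conditional -sha (after vowel 'a') → zetsuyasha.
Apply vowel harmony: zetsuyasha → zetsiyeshe.
Epenthesis: no change.

zetsiyeshe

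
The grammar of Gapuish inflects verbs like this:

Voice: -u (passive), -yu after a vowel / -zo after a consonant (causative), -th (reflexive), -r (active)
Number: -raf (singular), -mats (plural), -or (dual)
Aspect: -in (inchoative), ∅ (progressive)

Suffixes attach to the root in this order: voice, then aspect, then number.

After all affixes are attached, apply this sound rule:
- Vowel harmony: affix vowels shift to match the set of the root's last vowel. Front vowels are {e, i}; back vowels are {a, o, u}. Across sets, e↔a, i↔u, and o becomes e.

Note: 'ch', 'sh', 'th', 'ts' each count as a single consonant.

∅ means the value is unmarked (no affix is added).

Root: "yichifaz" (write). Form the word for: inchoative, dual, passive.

Attach voice passive -u → yichifazu.
Attach aspect inchoative -in → yichifazuin.
Attach number dual -or → yichifazuinor.
Apply vowel harmony: yichifazuinor → yichifazuunor.

yichifazuunor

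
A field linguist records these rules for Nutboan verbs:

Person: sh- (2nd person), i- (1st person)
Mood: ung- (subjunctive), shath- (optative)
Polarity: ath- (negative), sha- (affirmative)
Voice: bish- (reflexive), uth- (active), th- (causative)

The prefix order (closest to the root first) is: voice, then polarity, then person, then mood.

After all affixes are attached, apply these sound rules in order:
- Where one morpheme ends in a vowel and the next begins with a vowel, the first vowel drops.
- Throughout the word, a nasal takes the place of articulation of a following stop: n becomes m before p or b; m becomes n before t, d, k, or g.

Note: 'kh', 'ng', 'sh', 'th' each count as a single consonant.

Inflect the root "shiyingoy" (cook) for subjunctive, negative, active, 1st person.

ungathuthshiyingoy

Attach voice active uth- → uthshiyingoy.
Attach polarity negative ath- → athuthshiyingoy.
Attach person 1st person i- → iathuthshiyingoy.
Attach mood subjunctive ung- → ungiathuthshiyingoy.
Apply vowel deletion: ungiathuthshiyingoy → ungathuthshiyingoy.
Nasal assimilation: no change.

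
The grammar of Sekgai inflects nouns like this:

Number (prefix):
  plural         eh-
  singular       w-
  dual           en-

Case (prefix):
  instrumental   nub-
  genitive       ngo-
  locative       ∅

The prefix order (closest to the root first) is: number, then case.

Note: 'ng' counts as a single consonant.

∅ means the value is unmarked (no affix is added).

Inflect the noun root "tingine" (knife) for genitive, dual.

Attach number dual en- → entingine.
Attach case genitive ngo- → ngoentingine.

ngoentingine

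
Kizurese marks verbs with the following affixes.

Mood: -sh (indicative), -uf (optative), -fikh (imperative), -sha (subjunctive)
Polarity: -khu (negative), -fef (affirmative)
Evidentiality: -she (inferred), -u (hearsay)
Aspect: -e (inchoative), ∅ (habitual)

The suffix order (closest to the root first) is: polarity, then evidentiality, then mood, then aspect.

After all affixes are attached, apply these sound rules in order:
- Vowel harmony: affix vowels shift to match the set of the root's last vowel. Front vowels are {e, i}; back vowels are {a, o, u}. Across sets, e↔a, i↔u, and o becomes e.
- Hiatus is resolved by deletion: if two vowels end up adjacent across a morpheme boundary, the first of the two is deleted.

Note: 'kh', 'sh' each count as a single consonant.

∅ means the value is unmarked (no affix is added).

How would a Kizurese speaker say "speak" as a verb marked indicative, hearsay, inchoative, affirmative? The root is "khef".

Attach polarity affirmative -fef → kheffef.
Attach evidentiality hearsay -u → kheffefu.
Attach mood indicative -sh → kheffefush.
Attach aspect inchoative -e → kheffefushe.
Apply vowel harmony: kheffefushe → kheffefishe.
Vowel deletion: no change.

kheffefishe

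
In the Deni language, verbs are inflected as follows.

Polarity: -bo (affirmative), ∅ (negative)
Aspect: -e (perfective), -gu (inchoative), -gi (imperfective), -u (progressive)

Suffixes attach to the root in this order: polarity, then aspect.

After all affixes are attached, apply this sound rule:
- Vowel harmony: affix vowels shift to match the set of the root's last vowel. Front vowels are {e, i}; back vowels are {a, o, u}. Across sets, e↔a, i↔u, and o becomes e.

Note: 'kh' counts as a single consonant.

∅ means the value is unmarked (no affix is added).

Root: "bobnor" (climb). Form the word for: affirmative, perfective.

bobnorboa

Attach polarity affirmative -bo → bobnorbo.
Attach aspect perfective -e → bobnorboe.
Apply vowel harmony: bobnorboe → bobnorboa.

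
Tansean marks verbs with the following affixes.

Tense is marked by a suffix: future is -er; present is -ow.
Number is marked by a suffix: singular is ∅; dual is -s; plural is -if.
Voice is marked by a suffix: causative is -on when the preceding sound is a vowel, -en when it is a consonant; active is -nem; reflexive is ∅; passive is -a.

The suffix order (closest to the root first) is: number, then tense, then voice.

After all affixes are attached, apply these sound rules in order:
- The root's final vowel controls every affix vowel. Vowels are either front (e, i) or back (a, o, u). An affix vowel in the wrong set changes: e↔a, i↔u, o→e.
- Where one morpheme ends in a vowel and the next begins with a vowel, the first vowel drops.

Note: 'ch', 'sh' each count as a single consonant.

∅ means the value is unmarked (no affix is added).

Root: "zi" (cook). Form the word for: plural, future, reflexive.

Attach number plural -if → ziif.
Attach tense future -er → ziifer.
voice = reflexive: zero marking, form stays ziifer.
Vowel harmony: no change.
Apply vowel deletion: ziifer → zifer.

zifer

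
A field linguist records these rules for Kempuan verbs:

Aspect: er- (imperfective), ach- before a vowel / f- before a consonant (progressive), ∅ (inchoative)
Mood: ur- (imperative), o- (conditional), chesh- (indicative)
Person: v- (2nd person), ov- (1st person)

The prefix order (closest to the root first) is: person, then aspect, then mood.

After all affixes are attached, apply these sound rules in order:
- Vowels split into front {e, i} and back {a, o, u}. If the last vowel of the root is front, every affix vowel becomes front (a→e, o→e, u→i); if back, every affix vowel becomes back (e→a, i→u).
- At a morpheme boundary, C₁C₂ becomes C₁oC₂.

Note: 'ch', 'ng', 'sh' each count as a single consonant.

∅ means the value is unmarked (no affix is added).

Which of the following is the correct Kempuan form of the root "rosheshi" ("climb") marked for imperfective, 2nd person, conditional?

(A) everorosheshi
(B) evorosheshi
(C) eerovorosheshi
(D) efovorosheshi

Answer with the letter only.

C

Attach person 2nd person v- → vrosheshi.
Attach aspect imperfective er- → ervrosheshi.
Attach mood conditional o- → oervrosheshi.
Apply vowel harmony: oervrosheshi → eervrosheshi.
Apply epenthesis: eervrosheshi → eerovorosheshi.
So the correct form is eerovorosheshi, option (C).
(A) everorosheshi is wrong: it has the affixes in the wrong order.
(D) efovorosheshi is wrong: it uses progressive instead of imperfective for aspect.
(B) evorosheshi is wrong: it uses inchoative instead of imperfective for aspect.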